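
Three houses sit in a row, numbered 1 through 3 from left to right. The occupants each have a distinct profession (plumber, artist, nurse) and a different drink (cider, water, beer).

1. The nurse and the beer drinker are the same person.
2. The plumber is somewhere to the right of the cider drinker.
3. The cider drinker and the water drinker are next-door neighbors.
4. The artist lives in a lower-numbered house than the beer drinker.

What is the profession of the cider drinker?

artist

House 1's profession must be artist (nothing else left).
The nurse is narrowed to house 2 or 3; consider each.
Placing it in house 2 leads to a contradiction, so it's in house 3.
By clue 1, the beer drinker is in house 3.
House 2's profession must be plumber (nothing else left).
Clue 2: the cider drinker is in house 1.
Clue 3 places the water drinker in house 2.
So: house 1 = artist/cider, house 2 = plumber/water, house 3 = nurse/beer.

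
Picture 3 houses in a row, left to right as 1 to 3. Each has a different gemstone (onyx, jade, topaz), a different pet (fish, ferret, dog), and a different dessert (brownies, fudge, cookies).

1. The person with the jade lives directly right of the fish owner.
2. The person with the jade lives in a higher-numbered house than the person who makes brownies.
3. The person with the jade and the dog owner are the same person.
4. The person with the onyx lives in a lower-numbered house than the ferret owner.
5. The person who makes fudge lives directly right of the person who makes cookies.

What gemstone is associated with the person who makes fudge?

The only pet still possible for house 1 is fish.
The only dessert still possible for house 3 is fudge.
Clue 1: the person with the jade is in house 2.
The person who makes brownies is in house 1 (clue 2).
The dog owner is in house 2 (clue 3).
Clue 5 places the person who makes cookies in house 2.
That leaves topaz as the gemstone for house 3.
So house 3 gets ferret for pet.
That leaves onyx as the gemstone for house 1.
So: house 1 = onyx/fish/brownies, house 2 = jade/dog/cookies, house 3 = topaz/ferret/fudge.

topaz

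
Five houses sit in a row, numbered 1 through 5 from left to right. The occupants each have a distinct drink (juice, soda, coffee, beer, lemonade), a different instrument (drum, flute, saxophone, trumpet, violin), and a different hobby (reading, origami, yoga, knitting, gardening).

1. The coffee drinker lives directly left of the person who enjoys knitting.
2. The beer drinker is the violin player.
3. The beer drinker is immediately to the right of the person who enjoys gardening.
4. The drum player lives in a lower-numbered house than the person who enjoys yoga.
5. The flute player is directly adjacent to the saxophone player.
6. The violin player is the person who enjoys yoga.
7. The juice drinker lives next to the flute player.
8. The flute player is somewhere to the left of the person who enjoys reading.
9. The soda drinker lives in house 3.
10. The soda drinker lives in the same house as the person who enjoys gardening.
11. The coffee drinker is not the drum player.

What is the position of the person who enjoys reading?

5

From clue 9, the soda drinker must be in house 3.
From clue 10, the person who enjoys gardening must be in house 3.
That leaves origami as the hobby for house 1.
Clue 3 places the beer drinker in house 4.
From clue 1, the person who enjoys knitting must be in house 2.
Clue 2 places the violin player in house 4.
Clue 6 places the person who enjoys yoga in house 4.
So house 1 gets coffee for drink.
So house 5 gets reading for hobby.
From clue 7, the juice drinker must be in house 2.
The only drink still possible for house 5 is lemonade.
House 5's instrument must be trumpet (nothing else left).
Clue 5 places the saxophone player in house 2.
House 1's instrument must be flute (nothing else left).
House 3's instrument must be drum (nothing else left).
So: house 1 = coffee/flute/origami, house 2 = juice/saxophone/knitting, house 3 = soda/drum/gardening, house 4 = beer/violin/yoga, house 5 = lemonade/trumpet/reading.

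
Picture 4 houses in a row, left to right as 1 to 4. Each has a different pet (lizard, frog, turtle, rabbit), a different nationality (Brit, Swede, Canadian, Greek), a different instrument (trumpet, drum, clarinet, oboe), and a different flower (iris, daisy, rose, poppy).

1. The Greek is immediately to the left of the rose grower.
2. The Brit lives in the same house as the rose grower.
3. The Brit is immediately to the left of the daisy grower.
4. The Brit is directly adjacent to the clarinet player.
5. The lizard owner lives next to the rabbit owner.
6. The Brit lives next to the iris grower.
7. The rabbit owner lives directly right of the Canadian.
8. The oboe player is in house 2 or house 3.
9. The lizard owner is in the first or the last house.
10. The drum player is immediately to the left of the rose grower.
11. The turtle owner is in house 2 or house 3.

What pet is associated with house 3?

The only nationality still possible for house 4 is Swede.
So house 3 gets Brit for nationality.
The rose grower is in house 3 (clue 2).
The daisy grower is in house 4 (clue 3).
From clue 10, the drum player must be in house 2.
House 1 instrument: only trumpet fits.
So house 3 gets oboe for instrument.
So house 4 gets clarinet for instrument.
The only flower still possible for house 1 is poppy.
The only flower still possible for house 2 is iris.
By clue 1, the Greek is in house 2.
That leaves Canadian as the nationality for house 1.
Clue 7: the rabbit owner is in house 2.
Clue 5 places the lizard owner in house 1.
House 3 pet: only turtle fits.
The only pet still possible for house 4 is frog.
So: house 1 = lizard/Canadian/trumpet/poppy, house 2 = rabbit/Greek/drum/iris, house 3 = turtle/Brit/oboe/rose, house 4 = frog/Swede/clarinet/daisy.

turtle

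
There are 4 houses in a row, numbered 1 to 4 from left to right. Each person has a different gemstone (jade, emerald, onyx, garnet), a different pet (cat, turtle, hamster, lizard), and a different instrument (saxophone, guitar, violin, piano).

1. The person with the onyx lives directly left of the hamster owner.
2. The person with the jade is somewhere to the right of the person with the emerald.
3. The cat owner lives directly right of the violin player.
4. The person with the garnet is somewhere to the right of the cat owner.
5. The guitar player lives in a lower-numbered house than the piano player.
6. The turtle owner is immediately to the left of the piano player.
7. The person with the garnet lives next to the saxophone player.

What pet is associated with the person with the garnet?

The person with the garnet is narrowed to house 3 or 4; consider each.
Placing it in house 3 leads to a contradiction, so it's in house 4.
Clue 7: the saxophone player is in house 3.
The only instrument still possible for house 4 is piano.
From clue 6, the turtle owner must be in house 3.
So house 1 gets lizard for pet.
So house 4 gets hamster for pet.
Clue 1 places the person with the onyx in house 3.
From clue 3, the violin player must be in house 1.
House 1's gemstone must be emerald (nothing else left).
That leaves jade as the gemstone for house 2.
That leaves cat as the pet for house 2.
House 2's instrument must be guitar (nothing else left).
So: house 1 = emerald/lizard/violin, house 2 = jade/cat/guitar, house 3 = onyx/turtle/saxophone, house 4 = garnet/hamster/piano.

hamster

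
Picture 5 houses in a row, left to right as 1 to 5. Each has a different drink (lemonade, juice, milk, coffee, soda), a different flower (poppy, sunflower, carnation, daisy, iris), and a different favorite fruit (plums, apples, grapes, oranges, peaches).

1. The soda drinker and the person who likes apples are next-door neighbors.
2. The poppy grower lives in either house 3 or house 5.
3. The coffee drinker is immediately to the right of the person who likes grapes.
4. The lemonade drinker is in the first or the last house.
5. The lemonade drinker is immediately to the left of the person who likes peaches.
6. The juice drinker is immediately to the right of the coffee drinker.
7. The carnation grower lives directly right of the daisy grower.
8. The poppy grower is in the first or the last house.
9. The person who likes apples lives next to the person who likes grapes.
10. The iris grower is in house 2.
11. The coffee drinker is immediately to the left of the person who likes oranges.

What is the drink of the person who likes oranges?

By clue 5, the lemonade drinker is in house 1.
Clue 5 places the person who likes peaches in house 2.
Clue 8 places the poppy grower in house 5.
Clue 10 places the iris grower in house 2.
Clue 7: the carnation grower is in house 4.
Clue 7 places the daisy grower in house 3.
From clue 9, the person who likes apples must be in house 4.
The person who likes grapes is in house 3 (clue 9).
The only flower still possible for house 1 is sunflower.
The only favorite fruit still possible for house 1 is plums.
House 5's favorite fruit must be oranges (nothing else left).
Clue 3: the coffee drinker is in house 4.
The juice drinker is in house 5 (clue 6).
The only drink still possible for house 2 is milk.
House 3's drink must be soda (nothing else left).
So: house 1 = lemonade/sunflower/plums, house 2 = milk/iris/peaches, house 3 = soda/daisy/grapes, house 4 = coffee/carnation/apples, house 5 = juice/poppy/oranges.

juice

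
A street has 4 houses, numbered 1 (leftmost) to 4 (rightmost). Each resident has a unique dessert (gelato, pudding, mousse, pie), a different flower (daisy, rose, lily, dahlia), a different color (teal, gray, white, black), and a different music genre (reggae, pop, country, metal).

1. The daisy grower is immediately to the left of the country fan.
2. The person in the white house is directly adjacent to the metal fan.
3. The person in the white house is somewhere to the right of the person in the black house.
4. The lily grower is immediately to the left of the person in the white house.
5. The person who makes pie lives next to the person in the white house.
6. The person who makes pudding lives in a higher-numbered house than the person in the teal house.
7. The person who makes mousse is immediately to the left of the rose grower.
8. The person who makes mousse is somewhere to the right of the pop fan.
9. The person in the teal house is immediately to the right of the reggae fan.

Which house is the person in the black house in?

The person who makes mousse is narrowed to house 2 or 3; consider each.
Placing it in house 2 leads to a contradiction, so it's in house 3.
By clue 7, the rose grower is in house 4.
So house 4 gets pudding for dessert.
House 4 color: only gray fits.
House 1 color: only black fits.
The person who makes gelato is narrowed to house 1 or 2; consider each.
Placing it in house 1 leads to a contradiction, so it's in house 2.
House 1 dessert: only pie fits.
The person in the white house is in house 2 (clue 5).
House 3 color: only teal fits.
Clue 4 places the lily grower in house 1.
The reggae fan is in house 2 (clue 9).
That leaves pop as the music genre for house 1.
House 3's music genre must be metal (nothing else left).
So house 4 gets country for music genre.
Clue 1 places the daisy grower in house 3.
House 2's flower must be dahlia (nothing else left).
So: house 1 = pie/lily/black/pop, house 2 = gelato/dahlia/white/reggae, house 3 = mousse/daisy/teal/metal, house 4 = pudding/rose/gray/country.

1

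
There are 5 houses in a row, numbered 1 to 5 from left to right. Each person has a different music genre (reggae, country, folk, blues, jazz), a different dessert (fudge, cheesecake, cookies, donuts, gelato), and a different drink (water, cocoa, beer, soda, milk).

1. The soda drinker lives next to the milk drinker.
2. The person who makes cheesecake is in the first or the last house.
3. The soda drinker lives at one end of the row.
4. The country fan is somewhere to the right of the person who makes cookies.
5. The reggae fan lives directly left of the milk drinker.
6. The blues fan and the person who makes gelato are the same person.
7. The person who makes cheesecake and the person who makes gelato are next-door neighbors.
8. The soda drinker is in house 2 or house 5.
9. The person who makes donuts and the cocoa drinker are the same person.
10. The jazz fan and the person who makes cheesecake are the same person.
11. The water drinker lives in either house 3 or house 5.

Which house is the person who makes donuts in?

2

Clue 8 places the soda drinker in house 5.
Clue 1: the milk drinker is in house 4.
By clue 5, the reggae fan is in house 3.
So house 3 gets water for drink.
The blues fan is narrowed to house 2 or 4; consider each.
Placing it in house 2 leads to a contradiction, so it's in house 4.
From clue 6, the person who makes gelato must be in house 4.
The person who makes cheesecake is in house 5 (clue 7).
By clue 10, the jazz fan is in house 5.
The only music genre still possible for house 1 is folk.
That leaves country as the music genre for house 2.
The person who makes cookies is in house 1 (clue 4).
House 2's dessert must be donuts (nothing else left).
That leaves fudge as the dessert for house 3.
Clue 9: the cocoa drinker is in house 2.
House 1's drink must be beer (nothing else left).
So: house 1 = folk/cookies/beer, house 2 = country/donuts/cocoa, house 3 = reggae/fudge/water, house 4 = blues/gelato/milk, house 5 = jazz/cheesecake/soda.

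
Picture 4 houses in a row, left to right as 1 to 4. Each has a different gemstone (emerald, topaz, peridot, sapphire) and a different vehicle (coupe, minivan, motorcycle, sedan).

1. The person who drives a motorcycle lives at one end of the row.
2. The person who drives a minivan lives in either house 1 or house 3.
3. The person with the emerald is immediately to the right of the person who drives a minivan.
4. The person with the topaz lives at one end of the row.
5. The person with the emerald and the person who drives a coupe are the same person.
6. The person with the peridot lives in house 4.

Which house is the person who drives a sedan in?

3

The person with the peridot is in house 4 (clue 6).
House 3's gemstone must be sapphire (nothing else left).
By clue 3, the person who drives a minivan is in house 1.
Clue 5: the person who drives a coupe is in house 2.
House 1's gemstone must be topaz (nothing else left).
The only gemstone still possible for house 2 is emerald.
So house 3 gets sedan for vehicle.
House 4's vehicle must be motorcycle (nothing else left).
So: house 1 = topaz/minivan, house 2 = emerald/coupe, house 3 = sapphire/sedan, house 4 = peridot/motorcycle.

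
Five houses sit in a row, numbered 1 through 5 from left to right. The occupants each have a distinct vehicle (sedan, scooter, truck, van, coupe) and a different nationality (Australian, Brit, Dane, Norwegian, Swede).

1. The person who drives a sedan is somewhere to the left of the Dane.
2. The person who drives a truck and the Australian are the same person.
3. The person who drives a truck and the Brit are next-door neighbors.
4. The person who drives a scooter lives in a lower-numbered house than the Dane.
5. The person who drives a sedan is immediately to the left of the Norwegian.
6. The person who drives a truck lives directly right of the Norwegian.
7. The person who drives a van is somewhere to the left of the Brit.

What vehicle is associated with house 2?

van

House 1 nationality: only Swede fits.
The person who drives a sedan is narrowed to house 1 or 2 or 3; consider each.
Placing it in house 2 and house 3 leads to a contradiction, so it's in house 1.
The Norwegian is in house 2 (clue 5).
Clue 6: the person who drives a truck is in house 3.
House 5's vehicle must be coupe (nothing else left).
The Australian is in house 3 (clue 2).
Clue 3 places the Brit in house 4.
Clue 7 places the person who drives a van in house 2.
The only vehicle still possible for house 4 is scooter.
That leaves Dane as the nationality for house 5.
So: house 1 = sedan/Swede, house 2 = van/Norwegian, house 3 = truck/Australian, house 4 = scooter/Brit, house 5 = coupe/Dane.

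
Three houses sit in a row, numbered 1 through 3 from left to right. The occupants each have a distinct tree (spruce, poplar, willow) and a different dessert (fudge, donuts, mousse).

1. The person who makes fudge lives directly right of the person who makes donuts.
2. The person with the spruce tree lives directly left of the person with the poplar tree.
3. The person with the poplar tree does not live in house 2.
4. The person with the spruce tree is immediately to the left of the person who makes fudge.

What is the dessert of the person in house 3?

From clue 3, the person with the poplar tree must be in house 3.
Clue 2: the person with the spruce tree is in house 2.
The person who makes fudge is in house 3 (clue 4).
The only tree still possible for house 1 is willow.
The person who makes donuts is in house 2 (clue 1).
The only dessert still possible for house 1 is mousse.
So: house 1 = willow/mousse, house 2 = spruce/donuts, house 3 = poplar/fudge.

fudge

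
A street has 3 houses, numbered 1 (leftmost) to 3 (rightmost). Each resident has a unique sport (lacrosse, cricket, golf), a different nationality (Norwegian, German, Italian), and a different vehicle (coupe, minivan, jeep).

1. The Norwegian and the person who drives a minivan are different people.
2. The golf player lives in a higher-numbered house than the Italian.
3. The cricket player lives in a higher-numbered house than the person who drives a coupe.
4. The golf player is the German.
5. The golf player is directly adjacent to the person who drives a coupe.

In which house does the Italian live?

House 1 sport: only lacrosse fits.
The cricket player is narrowed to house 2 or 3; consider each.
Placing it in house 2 leads to a contradiction, so it's in house 3.
So house 2 gets golf for sport.
By clue 2, the Italian is in house 1.
From clue 4, the German must be in house 2.
Clue 5: the person who drives a coupe is in house 1.
So house 3 gets Norwegian for nationality.
Clue 1 places the person who drives a minivan in house 2.
House 3's vehicle must be jeep (nothing else left).
So: house 1 = lacrosse/Italian/coupe, house 2 = golf/German/minivan, house 3 = cricket/Norwegian/jeep.

1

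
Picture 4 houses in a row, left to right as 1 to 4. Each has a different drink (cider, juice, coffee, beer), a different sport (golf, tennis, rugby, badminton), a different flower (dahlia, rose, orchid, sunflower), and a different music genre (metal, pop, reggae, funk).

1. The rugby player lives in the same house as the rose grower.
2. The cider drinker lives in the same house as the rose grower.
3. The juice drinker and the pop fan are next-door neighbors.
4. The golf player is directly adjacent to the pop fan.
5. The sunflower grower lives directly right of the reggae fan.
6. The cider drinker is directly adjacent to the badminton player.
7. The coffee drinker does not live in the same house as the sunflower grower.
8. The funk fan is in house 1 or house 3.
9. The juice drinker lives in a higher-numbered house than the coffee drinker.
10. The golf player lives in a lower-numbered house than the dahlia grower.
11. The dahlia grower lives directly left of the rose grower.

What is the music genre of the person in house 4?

That leaves orchid as the flower for house 1.
The only music genre still possible for house 4 is metal.
The cider drinker is narrowed to house 3 or 4; consider each.
Placing it in house 3 leads to a contradiction, so it's in house 4.
Clue 2 places the rose grower in house 4.
Clue 6: the badminton player is in house 3.
Clue 11: the dahlia grower is in house 3.
That leaves sunflower as the flower for house 2.
Clue 5 places the reggae fan in house 1.
Clue 9: the coffee drinker is in house 1.
House 4's sport must be rugby (nothing else left).
That leaves pop as the music genre for house 2.
House 3's music genre must be funk (nothing else left).
Clue 3 places the juice drinker in house 3.
From clue 4, the golf player must be in house 1.
The only drink still possible for house 2 is beer.
That leaves tennis as the sport for house 2.
So: house 1 = coffee/golf/orchid/reggae, house 2 = beer/tennis/sunflower/pop, house 3 = juice/badminton/dahlia/funk, house 4 = cider/rugby/rose/metal.

metal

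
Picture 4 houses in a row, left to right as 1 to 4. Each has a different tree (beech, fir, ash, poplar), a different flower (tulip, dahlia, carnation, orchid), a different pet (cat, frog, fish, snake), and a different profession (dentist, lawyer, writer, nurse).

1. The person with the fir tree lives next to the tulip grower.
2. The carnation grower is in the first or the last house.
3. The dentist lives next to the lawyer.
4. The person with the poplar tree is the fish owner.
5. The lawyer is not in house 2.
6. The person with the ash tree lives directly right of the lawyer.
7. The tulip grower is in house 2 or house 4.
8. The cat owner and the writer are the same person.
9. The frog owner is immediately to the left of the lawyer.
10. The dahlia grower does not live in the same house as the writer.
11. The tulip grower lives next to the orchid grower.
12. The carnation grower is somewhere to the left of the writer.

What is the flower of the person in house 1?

carnation

Clue 9 places the frog owner in house 2.
Clue 9 places the lawyer in house 3.
From clue 12, the carnation grower must be in house 1.
House 3's flower must be orchid (nothing else left).
The person with the ash tree is in house 4 (clue 6).
Clue 8: the cat owner is in house 4.
Clue 8: the writer is in house 4.
Clue 10: the dahlia grower is in house 2.
So house 2 gets beech for tree.
That leaves tulip as the flower for house 4.
The only profession still possible for house 1 is nurse.
The only profession still possible for house 2 is dentist.
Clue 1: the person with the fir tree is in house 3.
The only tree still possible for house 1 is poplar.
Clue 4 places the fish owner in house 1.
So house 3 gets snake for pet.
So: house 1 = poplar/carnation/fish/nurse, house 2 = beech/dahlia/frog/dentist, house 3 = fir/orchid/snake/lawyer, house 4 = ash/tulip/cat/writer.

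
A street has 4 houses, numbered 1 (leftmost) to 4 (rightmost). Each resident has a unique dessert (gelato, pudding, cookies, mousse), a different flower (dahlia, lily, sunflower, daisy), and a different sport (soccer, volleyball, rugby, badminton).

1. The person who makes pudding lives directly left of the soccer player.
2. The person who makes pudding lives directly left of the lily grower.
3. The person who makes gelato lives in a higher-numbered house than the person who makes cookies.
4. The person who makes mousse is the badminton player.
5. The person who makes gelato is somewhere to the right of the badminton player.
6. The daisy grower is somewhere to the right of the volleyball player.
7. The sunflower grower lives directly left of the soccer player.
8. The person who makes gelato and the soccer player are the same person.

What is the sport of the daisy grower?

So house 4 gets gelato for dessert.
Clue 8: the soccer player is in house 4.
By clue 1, the person who makes pudding is in house 3.
Clue 2: the lily grower is in house 4.
Clue 7: the sunflower grower is in house 3.
House 1's flower must be dahlia (nothing else left).
So house 2 gets daisy for flower.
From clue 6, the volleyball player must be in house 1.
The only sport still possible for house 2 is badminton.
The only sport still possible for house 3 is rugby.
The person who makes mousse is in house 2 (clue 4).
House 1 dessert: only cookies fits.
So: house 1 = cookies/dahlia/volleyball, house 2 = mousse/daisy/badminton, house 3 = pudding/sunflower/rugby, house 4 = gelato/lily/soccer.

badminton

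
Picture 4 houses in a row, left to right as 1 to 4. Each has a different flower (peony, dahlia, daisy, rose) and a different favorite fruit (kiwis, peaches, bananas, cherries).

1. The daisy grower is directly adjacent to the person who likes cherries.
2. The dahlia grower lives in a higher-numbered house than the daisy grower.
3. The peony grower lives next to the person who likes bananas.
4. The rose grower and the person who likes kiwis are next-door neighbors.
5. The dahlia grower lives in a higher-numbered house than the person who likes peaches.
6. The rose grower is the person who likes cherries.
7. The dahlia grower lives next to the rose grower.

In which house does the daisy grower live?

2

The dahlia grower is narrowed to house 2 or 3 or 4; consider each.
Placing it in house 2 and house 3 leads to a contradiction, so it's in house 4.
The rose grower is in house 3 (clue 7).
By clue 6, the person who likes cherries is in house 3.
The only favorite fruit still possible for house 4 is kiwis.
By clue 1, the daisy grower is in house 2.
House 1 flower: only peony fits.
From clue 3, the person who likes bananas must be in house 2.
So house 1 gets peaches for favorite fruit.
So: house 1 = peony/peaches, house 2 = daisy/bananas, house 3 = rose/cherries, house 4 = dahlia/kiwis.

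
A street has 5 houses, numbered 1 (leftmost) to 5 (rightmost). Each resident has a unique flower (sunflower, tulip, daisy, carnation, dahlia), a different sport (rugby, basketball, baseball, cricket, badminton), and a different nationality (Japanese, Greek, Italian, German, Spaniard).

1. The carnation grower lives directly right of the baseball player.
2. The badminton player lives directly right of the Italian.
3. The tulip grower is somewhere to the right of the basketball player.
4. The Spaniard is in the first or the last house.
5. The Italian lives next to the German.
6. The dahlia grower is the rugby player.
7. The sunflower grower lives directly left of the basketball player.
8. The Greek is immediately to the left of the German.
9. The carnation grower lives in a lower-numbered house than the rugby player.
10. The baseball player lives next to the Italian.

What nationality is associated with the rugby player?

Spaniard

The Spaniard is narrowed to house 1 or 5; consider each.
Placing it in house 1 leads to a contradiction, so it's in house 5.
The carnation grower is narrowed to house 2 or 3 or 4; consider each.
Placing it in house 2 and house 4 leads to a contradiction, so it's in house 3.
By clue 1, the baseball player is in house 2.
That leaves cricket as the sport for house 1.
From clue 2, the badminton player must be in house 4.
The Italian is in house 3 (clue 2).
Clue 7 places the sunflower grower in house 2.
Clue 7 places the basketball player in house 3.
So house 1 gets daisy for flower.
House 5 sport: only rugby fits.
By clue 6, the dahlia grower is in house 5.
Clue 8: the German is in house 2.
So house 4 gets tulip for flower.
So house 1 gets Greek for nationality.
That leaves Japanese as the nationality for house 4.
So: house 1 = daisy/cricket/Greek, house 2 = sunflower/baseball/German, house 3 = carnation/basketball/Italian, house 4 = tulip/badminton/Japanese, house 5 = dahlia/rugby/Spaniard.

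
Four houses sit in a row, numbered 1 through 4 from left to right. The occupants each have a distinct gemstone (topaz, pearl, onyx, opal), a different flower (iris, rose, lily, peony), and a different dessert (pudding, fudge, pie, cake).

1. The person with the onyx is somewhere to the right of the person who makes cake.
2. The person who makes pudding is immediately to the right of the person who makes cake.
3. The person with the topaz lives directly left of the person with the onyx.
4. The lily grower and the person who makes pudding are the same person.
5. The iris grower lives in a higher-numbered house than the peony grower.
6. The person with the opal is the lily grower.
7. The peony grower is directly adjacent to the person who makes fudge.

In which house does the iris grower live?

4

The person with the onyx is narrowed to house 2 or 3 or 4; consider each.
Placing it in house 2 and house 3 leads to a contradiction, so it's in house 4.
The person with the topaz is in house 3 (clue 3).
So house 1 gets pearl for gemstone.
House 2's gemstone must be opal (nothing else left).
By clue 6, the lily grower is in house 2.
By clue 4, the person who makes pudding is in house 2.
The only dessert still possible for house 4 is fudge.
Clue 2 places the person who makes cake in house 1.
The peony grower is in house 3 (clue 7).
House 1's flower must be rose (nothing else left).
That leaves iris as the flower for house 4.
So house 3 gets pie for dessert.
So: house 1 = pearl/rose/cake, house 2 = opal/lily/pudding, house 3 = topaz/peony/pie, house 4 = onyx/iris/fudge.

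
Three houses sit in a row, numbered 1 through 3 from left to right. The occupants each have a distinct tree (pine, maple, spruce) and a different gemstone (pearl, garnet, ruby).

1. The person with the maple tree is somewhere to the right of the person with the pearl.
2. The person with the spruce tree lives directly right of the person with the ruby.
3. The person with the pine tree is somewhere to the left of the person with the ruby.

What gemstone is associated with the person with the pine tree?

Clue 3 places the person with the pine tree in house 1.
The person with the ruby is in house 2 (clue 3).
So house 3 gets garnet for gemstone.
By clue 2, the person with the spruce tree is in house 3.
The only tree still possible for house 2 is maple.
House 1's gemstone must be pearl (nothing else left).
So: house 1 = pine/pearl, house 2 = maple/ruby, house 3 = spruce/garnet.

pearl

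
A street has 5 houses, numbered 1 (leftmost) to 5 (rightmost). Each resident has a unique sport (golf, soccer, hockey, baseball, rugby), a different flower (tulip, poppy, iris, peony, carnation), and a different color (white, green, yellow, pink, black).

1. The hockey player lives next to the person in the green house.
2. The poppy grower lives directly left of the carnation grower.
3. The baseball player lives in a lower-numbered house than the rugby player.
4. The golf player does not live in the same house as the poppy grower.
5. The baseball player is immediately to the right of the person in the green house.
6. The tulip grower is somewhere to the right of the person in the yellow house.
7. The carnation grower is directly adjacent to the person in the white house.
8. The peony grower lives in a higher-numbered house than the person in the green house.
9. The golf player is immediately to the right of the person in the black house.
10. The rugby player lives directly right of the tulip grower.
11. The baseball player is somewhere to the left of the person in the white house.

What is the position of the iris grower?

1

The baseball player is narrowed to house 2 or 3 or 4; consider each.
Placing it in house 2 and house 4 leads to a contradiction, so it's in house 3.
From clue 5, the person in the green house must be in house 2.
From clue 1, the hockey player must be in house 1.
That leaves iris as the flower for house 1.
House 2 flower: only poppy fits.
From clue 2, the carnation grower must be in house 3.
Clue 7 places the person in the white house in house 4.
The only sport still possible for house 2 is soccer.
House 5 flower: only peony fits.
So house 3 gets black for color.
House 5's color must be pink (nothing else left).
From clue 9, the golf player must be in house 4.
Clue 10 places the rugby player in house 5.
So house 4 gets tulip for flower.
House 1's color must be yellow (nothing else left).
So: house 1 = hockey/iris/yellow, house 2 = soccer/poppy/green, house 3 = baseball/carnation/black, house 4 = golf/tulip/white, house 5 = rugby/peony/pink.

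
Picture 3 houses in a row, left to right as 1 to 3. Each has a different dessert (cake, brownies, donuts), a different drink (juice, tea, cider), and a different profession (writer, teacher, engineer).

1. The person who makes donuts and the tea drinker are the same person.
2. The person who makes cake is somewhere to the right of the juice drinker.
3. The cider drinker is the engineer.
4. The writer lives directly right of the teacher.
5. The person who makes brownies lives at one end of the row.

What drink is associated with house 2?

tea

The person who makes brownies is narrowed to house 1 or 3; consider each.
Placing it in house 3 leads to a contradiction, so it's in house 1.
The person who makes cake is narrowed to house 2 or 3; consider each.
Placing it in house 2 leads to a contradiction, so it's in house 3.
That leaves donuts as the dessert for house 2.
By clue 1, the tea drinker is in house 2.
That leaves cider as the drink for house 3.
By clue 3, the engineer is in house 3.
The only drink still possible for house 1 is juice.
The only profession still possible for house 1 is teacher.
House 2's profession must be writer (nothing else left).
So: house 1 = brownies/juice/teacher, house 2 = donuts/tea/writer, house 3 = cake/cider/engineer.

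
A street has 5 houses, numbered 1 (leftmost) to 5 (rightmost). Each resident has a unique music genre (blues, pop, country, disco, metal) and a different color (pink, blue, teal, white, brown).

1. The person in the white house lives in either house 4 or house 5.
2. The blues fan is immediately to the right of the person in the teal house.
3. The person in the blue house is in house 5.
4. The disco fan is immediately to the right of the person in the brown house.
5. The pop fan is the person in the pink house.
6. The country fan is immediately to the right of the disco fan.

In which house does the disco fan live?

4

By clue 3, the person in the blue house is in house 5.
House 4 color: only white fits.
The blues fan is narrowed to house 2 or 3 or 4; consider each.
Placing it in house 2 and house 4 leads to a contradiction, so it's in house 3.
The person in the teal house is in house 2 (clue 2).
Clue 5: the pop fan is in house 1.
Clue 5 places the person in the pink house in house 1.
The country fan is in house 5 (clue 6).
From clue 6, the disco fan must be in house 4.
House 2's music genre must be metal (nothing else left).
The only color still possible for house 3 is brown.
So: house 1 = pop/pink, house 2 = metal/teal, house 3 = blues/brown, house 4 = disco/white, house 5 = country/blue.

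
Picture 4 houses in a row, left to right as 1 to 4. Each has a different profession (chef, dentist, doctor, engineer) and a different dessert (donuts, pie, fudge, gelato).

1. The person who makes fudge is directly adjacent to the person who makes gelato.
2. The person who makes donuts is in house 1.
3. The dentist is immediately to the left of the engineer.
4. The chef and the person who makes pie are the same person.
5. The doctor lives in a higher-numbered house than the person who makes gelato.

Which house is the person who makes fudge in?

By clue 2, the person who makes donuts is in house 1.
House 1 profession: only dentist fits.
From clue 3, the engineer must be in house 2.
The chef is narrowed to house 3 or 4; consider each.
Placing it in house 3 leads to a contradiction, so it's in house 4.
Clue 4 places the person who makes pie in house 4.
The only profession still possible for house 3 is doctor.
From clue 5, the person who makes gelato must be in house 2.
So house 3 gets fudge for dessert.
So: house 1 = dentist/donuts, house 2 = engineer/gelato, house 3 = doctor/fudge, house 4 = chef/pie.

3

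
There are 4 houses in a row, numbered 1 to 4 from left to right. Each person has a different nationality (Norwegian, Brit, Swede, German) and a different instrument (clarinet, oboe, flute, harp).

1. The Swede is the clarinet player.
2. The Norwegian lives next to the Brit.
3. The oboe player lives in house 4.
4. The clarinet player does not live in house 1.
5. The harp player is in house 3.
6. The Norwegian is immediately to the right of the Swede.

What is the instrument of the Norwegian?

Clue 3 places the oboe player in house 4.
By clue 5, the harp player is in house 3.
The only instrument still possible for house 1 is flute.
That leaves clarinet as the instrument for house 2.
From clue 1, the Swede must be in house 2.
The Norwegian is in house 3 (clue 6).
The Brit is in house 4 (clue 2).
House 1's nationality must be German (nothing else left).
So: house 1 = German/flute, house 2 = Swede/clarinet, house 3 = Norwegian/harp, house 4 = Brit/oboe.

harp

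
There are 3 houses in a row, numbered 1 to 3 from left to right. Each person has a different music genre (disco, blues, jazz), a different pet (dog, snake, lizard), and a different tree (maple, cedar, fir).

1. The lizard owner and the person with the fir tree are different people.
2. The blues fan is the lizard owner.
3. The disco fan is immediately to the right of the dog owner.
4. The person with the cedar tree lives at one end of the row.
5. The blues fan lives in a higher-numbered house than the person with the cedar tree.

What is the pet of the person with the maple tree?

By clue 5, the person with the cedar tree is in house 1.
So house 1 gets jazz for music genre.
The blues fan is narrowed to house 2 or 3; consider each.
Placing it in house 2 leads to a contradiction, so it's in house 3.
By clue 2, the lizard owner is in house 3.
House 2 music genre: only disco fits.
By clue 1, the person with the fir tree is in house 2.
By clue 3, the dog owner is in house 1.
That leaves snake as the pet for house 2.
So house 3 gets maple for tree.
So: house 1 = jazz/dog/cedar, house 2 = disco/snake/fir, house 3 = blues/lizard/maple.

lizard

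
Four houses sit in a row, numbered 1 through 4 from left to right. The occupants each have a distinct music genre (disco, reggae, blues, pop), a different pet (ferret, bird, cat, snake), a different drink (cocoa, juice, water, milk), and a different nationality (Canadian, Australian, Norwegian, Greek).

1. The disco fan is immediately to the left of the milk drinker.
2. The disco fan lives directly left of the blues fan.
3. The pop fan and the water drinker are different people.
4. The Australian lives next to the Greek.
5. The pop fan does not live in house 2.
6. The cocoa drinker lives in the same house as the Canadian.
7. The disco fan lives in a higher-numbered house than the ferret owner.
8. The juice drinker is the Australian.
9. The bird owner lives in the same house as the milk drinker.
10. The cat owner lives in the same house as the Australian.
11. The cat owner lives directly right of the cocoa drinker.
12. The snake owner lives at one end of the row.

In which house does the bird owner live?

The blues fan is narrowed to house 3 or 4; consider each.
Placing it in house 4 leads to a contradiction, so it's in house 3.
Clue 2 places the disco fan in house 2.
Clue 7 places the ferret owner in house 1.
That leaves cat as the pet for house 2.
House 3's pet must be bird (nothing else left).
House 4 pet: only snake fits.
By clue 1, the milk drinker is in house 3.
By clue 10, the Australian is in house 2.
From clue 11, the cocoa drinker must be in house 1.
From clue 6, the Canadian must be in house 1.
The juice drinker is in house 2 (clue 8).
House 4's drink must be water (nothing else left).
House 3 nationality: only Greek fits.
So house 4 gets Norwegian for nationality.
By clue 3, the pop fan is in house 1.
The only music genre still possible for house 4 is reggae.
So: house 1 = pop/ferret/cocoa/Canadian, house 2 = disco/cat/juice/Australian, house 3 = blues/bird/milk/Greek, house 4 = reggae/snake/water/Norwegian.

3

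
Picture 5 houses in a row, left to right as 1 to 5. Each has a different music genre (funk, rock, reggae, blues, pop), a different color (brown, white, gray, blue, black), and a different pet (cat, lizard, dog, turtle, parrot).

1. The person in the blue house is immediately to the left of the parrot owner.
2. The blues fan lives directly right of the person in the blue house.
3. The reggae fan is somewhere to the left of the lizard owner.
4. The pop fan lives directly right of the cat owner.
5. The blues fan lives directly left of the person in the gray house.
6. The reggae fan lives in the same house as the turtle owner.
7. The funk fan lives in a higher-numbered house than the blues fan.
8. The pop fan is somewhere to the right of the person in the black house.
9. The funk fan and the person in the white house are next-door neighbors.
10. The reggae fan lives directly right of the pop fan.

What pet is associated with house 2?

So house 1 gets rock for music genre.
House 5's music genre must be funk (nothing else left).
Clue 9: the person in the white house is in house 4.
The blues fan is narrowed to house 2 or 4; consider each.
Placing it in house 2 leads to a contradiction, so it's in house 4.
Clue 2 places the person in the blue house in house 3.
The person in the gray house is in house 5 (clue 5).
So house 2 gets pop for music genre.
So house 3 gets reggae for music genre.
The parrot owner is in house 4 (clue 1).
From clue 4, the cat owner must be in house 1.
Clue 6 places the turtle owner in house 3.
Clue 8: the person in the black house is in house 1.
That leaves brown as the color for house 2.
House 2 pet: only dog fits.
So house 5 gets lizard for pet.
So: house 1 = rock/black/cat, house 2 = pop/brown/dog, house 3 = reggae/blue/turtle, house 4 = blues/white/parrot, house 5 = funk/gray/lizard.

dog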